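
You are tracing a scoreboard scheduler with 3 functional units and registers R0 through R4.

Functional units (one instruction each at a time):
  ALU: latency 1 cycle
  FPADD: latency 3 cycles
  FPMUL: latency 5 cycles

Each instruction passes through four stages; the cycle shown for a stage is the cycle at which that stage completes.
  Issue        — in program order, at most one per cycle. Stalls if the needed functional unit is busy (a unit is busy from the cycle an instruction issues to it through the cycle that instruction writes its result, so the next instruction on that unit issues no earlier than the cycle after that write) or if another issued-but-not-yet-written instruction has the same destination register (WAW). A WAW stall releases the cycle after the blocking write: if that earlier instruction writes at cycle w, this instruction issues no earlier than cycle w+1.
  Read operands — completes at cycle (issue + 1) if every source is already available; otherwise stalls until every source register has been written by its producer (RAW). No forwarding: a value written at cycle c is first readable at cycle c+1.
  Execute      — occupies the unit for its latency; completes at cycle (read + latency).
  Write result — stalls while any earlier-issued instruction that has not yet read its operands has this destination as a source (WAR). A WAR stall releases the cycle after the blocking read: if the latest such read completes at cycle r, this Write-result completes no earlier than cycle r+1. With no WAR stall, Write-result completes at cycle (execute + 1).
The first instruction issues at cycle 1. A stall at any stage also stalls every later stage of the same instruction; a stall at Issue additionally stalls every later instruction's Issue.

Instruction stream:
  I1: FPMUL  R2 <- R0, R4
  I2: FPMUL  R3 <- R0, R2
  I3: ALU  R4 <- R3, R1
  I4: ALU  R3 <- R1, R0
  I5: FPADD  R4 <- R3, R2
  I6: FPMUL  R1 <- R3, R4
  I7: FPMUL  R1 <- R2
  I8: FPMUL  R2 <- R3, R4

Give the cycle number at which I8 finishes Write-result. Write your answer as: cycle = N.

  I1 | 1 | 2 | 7 | 8
  I2 | 9 | 10 | 15 | 16   struct: FPMUL busy until I1 writes@8
  I3 | 10 | 17 | 18 | 19   RAW R3: wait I2 write@16
  I4 | 20 | 21 | 22 | 23   struct: ALU busy until I3 writes@19
  I5 | 21 | 24 | 27 | 28   RAW R3: wait I4 write@23
  I6 | 22 | 29 | 34 | 35   RAW R4: wait I5 write@28
  I7 | 36 | 37 | 42 | 43   struct: FPMUL busy until I6 writes@35
  I8 | 44 | 45 | 50 | 51   struct: FPMUL busy until I7 writes@43

cycle = 51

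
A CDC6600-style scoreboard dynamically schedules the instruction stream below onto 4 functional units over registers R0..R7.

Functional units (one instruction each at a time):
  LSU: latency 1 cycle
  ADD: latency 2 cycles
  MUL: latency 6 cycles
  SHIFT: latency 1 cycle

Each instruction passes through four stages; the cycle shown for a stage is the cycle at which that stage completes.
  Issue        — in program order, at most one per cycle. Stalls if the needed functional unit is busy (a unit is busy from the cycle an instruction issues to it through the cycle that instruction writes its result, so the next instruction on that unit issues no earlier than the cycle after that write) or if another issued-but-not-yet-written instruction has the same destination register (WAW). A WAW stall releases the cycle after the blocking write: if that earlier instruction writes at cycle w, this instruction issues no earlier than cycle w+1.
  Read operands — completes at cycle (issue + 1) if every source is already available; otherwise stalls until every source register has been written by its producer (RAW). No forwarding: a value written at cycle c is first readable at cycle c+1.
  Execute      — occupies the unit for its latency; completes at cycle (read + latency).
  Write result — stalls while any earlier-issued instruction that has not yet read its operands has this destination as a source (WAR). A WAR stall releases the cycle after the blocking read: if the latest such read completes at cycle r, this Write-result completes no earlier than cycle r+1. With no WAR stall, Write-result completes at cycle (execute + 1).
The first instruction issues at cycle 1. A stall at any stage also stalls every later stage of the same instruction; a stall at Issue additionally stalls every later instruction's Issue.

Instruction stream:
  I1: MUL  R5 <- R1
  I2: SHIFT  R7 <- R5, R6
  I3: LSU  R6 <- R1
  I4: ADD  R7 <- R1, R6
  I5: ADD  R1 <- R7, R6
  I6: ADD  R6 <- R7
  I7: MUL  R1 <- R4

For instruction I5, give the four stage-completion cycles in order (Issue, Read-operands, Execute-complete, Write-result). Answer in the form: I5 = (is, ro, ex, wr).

I5 = (18, 19, 21, 22)

I1: IS=1 RO=2 EX=8 WR=9
I2: IS=2 RO=10 EX=11 WR=12  [RAW R5: wait I1 write@9]
I3: IS=3 RO=4 EX=5 WR=11  [WAR R6: wait I2 read@10]
I4: IS=13 RO=14 EX=16 WR=17  [WAW R7: wait I2 write@12]
I5: IS=18 RO=19 EX=21 WR=22  [struct: ADD busy until I4 writes@17]
I6: IS=23 RO=24 EX=26 WR=27  [struct: ADD busy until I5 writes@22]
I7: IS=24 RO=25 EX=31 WR=32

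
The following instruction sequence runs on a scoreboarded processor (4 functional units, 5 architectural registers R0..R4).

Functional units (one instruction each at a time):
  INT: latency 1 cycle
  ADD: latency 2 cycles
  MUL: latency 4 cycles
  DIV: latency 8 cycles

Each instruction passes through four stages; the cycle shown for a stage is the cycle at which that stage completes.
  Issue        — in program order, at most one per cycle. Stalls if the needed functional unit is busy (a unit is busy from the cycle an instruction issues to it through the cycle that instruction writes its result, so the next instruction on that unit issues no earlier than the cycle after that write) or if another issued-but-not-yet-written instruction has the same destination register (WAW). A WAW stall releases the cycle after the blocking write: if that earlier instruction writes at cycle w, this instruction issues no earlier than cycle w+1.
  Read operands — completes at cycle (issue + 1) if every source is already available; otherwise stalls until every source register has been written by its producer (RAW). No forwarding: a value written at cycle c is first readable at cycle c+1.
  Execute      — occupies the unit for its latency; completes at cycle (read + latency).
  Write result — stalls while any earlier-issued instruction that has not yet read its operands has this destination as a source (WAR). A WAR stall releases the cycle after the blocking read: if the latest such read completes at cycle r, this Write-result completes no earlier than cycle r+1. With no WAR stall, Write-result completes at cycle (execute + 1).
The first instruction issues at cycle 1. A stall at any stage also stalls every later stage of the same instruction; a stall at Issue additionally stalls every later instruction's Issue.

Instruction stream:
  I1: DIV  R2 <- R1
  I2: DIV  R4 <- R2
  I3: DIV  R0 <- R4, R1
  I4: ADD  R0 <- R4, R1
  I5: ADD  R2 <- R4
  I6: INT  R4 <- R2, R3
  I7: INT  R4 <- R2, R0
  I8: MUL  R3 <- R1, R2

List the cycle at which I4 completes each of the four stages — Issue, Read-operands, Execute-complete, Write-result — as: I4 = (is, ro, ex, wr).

I4 = (34, 35, 37, 38)

t=1  I1 dispatched to DIV
t=2  I1 operands ready
t=10  I1 complete
t=11  R2←I1
t=12  I2 dispatched to DIV
t=13  I2 operands ready
t=21  I2 complete
t=22  R4←I2
t=23  I3 dispatched to DIV
t=24  I3 operands ready
t=32  I3 complete
t=33  R0←I3
t=34  I4 dispatched to ADD
t=35  I4 operands ready
t=37  I4 complete
t=38  R0←I4
t=39  I5 dispatched to ADD
t=40  I5 operands ready | I6 dispatched to INT
t=42  I5 complete
t=43  R2←I5
t=44  I6 operands ready
t=45  I6 complete
t=46  R4←I6
t=47  I7 dispatched to INT
t=48  I7 operands ready | I8 dispatched to MUL
t=49  I7 complete | I8 operands ready
t=50  R4←I7
t=53  I8 complete
t=54  R3←I8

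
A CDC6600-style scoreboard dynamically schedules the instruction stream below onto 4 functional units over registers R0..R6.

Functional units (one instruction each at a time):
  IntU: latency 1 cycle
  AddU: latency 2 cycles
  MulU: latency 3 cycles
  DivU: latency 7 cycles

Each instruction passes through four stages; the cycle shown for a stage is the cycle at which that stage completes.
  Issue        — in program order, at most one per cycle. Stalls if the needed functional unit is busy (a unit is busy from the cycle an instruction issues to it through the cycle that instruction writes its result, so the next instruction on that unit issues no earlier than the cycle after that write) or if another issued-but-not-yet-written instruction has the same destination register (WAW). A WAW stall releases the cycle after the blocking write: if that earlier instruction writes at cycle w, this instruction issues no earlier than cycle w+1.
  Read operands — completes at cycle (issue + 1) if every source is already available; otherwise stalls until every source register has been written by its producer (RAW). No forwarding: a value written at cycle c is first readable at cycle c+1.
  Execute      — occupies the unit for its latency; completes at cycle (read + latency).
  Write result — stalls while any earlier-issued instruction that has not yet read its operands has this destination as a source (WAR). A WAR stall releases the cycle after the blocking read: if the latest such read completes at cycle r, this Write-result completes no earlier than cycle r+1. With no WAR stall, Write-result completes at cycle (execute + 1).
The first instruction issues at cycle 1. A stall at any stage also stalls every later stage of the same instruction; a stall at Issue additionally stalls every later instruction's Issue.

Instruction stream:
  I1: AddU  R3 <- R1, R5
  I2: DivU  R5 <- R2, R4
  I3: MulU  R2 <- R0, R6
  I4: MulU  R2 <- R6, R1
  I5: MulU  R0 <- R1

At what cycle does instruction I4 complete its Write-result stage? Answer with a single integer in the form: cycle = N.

cycle = 14

c1: I1→AddU
c2: I1 RO, I2→DivU
c3: I2 RO, I3→MulU
c4: I1 EX, I3 RO
c5: I1 WR R3
c7: I3 EX
c8: I3 WR R2
c9: I4→MulU
c10: I2 EX, I4 RO
c11: I2 WR R5
c13: I4 EX
c14: I4 WR R2
c15: I5→MulU
c16: I5 RO
c19: I5 EX
c20: I5 WR R0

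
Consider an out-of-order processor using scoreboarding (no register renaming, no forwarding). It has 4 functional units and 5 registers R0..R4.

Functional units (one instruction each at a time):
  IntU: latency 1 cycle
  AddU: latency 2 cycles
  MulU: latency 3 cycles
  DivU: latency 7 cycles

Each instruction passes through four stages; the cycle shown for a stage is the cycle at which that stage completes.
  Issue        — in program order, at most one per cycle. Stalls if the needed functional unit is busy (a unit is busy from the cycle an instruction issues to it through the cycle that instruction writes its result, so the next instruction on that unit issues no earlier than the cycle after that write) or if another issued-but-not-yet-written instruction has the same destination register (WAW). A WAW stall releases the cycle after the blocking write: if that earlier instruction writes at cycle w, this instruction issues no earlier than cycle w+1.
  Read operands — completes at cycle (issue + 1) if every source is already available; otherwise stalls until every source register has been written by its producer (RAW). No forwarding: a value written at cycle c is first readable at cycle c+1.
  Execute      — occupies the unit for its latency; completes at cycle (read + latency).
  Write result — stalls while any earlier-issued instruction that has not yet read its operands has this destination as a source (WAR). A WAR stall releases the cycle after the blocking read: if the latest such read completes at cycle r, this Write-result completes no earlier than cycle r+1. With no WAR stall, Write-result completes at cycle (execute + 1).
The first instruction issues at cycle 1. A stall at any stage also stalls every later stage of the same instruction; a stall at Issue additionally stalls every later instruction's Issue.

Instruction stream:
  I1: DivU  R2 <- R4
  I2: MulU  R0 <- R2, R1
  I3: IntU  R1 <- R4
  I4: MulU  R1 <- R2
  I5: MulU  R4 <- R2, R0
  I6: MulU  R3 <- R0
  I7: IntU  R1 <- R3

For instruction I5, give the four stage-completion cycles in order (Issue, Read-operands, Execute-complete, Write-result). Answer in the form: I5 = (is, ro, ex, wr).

I5 = (22, 23, 26, 27)

I1: IS=1 RO=2 EX=9 WR=10
I2: IS=2 RO=11 EX=14 WR=15  [RAW R2: wait I1 write@10]
I3: IS=3 RO=4 EX=5 WR=12  [WAR R1: wait I2 read@11]
I4: IS=16 RO=17 EX=20 WR=21  [struct: MulU busy until I2 writes@15]
I5: IS=22 RO=23 EX=26 WR=27  [struct: MulU busy until I4 writes@21]
I6: IS=28 RO=29 EX=32 WR=33  [struct: MulU busy until I5 writes@27]
I7: IS=29 RO=34 EX=35 WR=36  [RAW R3: wait I6 write@33]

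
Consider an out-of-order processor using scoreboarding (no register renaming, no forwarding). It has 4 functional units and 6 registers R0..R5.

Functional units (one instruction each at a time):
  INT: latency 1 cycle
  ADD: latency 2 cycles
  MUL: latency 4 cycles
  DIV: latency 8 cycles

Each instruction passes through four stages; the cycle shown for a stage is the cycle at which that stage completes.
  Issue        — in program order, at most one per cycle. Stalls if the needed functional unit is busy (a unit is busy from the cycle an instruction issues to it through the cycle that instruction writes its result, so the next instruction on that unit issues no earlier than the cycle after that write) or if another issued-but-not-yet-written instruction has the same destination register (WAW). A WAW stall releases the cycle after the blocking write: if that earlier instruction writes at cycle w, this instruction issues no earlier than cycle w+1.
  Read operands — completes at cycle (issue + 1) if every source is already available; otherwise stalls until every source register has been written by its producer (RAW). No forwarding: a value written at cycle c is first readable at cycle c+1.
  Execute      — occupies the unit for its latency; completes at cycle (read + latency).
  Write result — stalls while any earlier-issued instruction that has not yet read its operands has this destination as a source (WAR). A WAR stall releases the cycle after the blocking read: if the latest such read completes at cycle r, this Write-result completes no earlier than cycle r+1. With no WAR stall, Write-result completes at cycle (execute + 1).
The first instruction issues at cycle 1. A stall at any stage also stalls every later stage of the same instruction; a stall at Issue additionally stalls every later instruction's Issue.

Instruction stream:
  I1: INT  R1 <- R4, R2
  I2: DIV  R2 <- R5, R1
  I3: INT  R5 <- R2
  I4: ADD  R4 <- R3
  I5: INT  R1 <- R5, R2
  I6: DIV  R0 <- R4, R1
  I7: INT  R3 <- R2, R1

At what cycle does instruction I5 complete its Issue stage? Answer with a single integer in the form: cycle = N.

I1: IS=1 RO=2 EX=3 WR=4
I2: IS=2 RO=5 EX=13 WR=14  [RAW R1: wait I1 write@4]
I3: IS=5 RO=15 EX=16 WR=17  [struct: INT busy until I1 writes@4; RAW R2: wait I2 write@14]
I4: IS=6 RO=7 EX=9 WR=10
I5: IS=18 RO=19 EX=20 WR=21  [struct: INT busy until I3 writes@17]
I6: IS=19 RO=22 EX=30 WR=31  [RAW R1: wait I5 write@21]
I7: IS=22 RO=23 EX=24 WR=25  [struct: INT busy until I5 writes@21]

cycle = 18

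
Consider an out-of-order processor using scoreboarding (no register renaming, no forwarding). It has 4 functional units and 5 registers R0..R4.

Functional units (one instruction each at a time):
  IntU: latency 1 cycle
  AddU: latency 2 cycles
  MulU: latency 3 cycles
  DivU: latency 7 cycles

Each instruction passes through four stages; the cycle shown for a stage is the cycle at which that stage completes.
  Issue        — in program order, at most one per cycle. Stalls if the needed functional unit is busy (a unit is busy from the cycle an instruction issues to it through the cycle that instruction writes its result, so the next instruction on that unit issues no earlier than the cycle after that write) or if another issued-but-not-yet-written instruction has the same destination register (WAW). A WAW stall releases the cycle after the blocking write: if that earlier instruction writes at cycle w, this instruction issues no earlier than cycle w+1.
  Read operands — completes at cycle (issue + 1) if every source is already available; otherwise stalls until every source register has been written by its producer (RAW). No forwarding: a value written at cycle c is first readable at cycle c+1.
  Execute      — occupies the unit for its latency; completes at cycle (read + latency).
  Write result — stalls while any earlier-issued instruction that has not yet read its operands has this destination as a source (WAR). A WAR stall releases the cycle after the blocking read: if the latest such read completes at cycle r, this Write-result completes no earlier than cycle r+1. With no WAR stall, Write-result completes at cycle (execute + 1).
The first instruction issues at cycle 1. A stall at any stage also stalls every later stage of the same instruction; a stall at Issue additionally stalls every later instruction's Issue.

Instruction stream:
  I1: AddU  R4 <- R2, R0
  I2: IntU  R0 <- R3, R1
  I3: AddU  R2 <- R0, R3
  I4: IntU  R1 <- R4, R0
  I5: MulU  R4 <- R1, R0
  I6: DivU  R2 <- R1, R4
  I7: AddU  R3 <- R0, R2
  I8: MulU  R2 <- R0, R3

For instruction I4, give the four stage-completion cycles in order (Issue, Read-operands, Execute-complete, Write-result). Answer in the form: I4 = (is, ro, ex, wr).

I4 = (7, 8, 9, 10)

I1: IS=1 RO=2 EX=4 WR=5
I2: IS=2 RO=3 EX=4 WR=5
I3: IS=6 RO=7 EX=9 WR=10  [struct: AddU busy until I1 writes@5]
I4: IS=7 RO=8 EX=9 WR=10
I5: IS=8 RO=11 EX=14 WR=15  [RAW R1: wait I4 write@10]
I6: IS=11 RO=16 EX=23 WR=24  [WAW R2: wait I3 write@10; RAW R4: wait I5 write@15]
I7: IS=12 RO=25 EX=27 WR=28  [RAW R2: wait I6 write@24]
I8: IS=25 RO=29 EX=32 WR=33  [WAW R2: wait I6 write@24; RAW R3: wait I7 write@28]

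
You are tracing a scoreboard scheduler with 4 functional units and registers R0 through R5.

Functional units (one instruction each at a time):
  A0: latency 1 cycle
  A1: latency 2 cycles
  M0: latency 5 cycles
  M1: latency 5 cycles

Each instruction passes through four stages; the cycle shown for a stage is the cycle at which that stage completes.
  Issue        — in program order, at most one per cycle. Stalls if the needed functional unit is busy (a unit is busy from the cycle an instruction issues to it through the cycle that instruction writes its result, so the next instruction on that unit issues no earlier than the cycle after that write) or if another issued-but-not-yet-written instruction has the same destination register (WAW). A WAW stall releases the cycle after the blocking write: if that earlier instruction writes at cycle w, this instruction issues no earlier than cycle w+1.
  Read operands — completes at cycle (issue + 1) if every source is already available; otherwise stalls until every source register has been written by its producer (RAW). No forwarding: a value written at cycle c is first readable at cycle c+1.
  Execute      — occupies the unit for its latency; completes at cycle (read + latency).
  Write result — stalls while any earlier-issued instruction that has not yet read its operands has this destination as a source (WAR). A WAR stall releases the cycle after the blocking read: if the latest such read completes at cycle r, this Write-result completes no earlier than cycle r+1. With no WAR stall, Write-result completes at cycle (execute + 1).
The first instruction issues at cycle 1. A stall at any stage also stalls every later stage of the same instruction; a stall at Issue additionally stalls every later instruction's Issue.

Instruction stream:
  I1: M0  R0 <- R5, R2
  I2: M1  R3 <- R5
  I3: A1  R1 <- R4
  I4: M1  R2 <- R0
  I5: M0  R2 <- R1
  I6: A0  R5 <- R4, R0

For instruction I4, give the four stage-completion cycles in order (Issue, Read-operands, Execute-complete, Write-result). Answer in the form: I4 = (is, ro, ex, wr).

I4 = (10, 11, 16, 17)

[1] issue I1 (M0)
[2] I1 read-ops, issue I2 (M1)
[3] I2 read-ops, issue I3 (A1)
[4] I3 read-ops
[6] I3 finished on A1
[7] I1 finished on M0, I3→R1
[8] I1→R0, I2 finished on M1
[9] I2→R3
[10] issue I4 (M1)
[11] I4 read-ops
[16] I4 finished on M1
[17] I4→R2
[18] issue I5 (M0)
[19] I5 read-ops, issue I6 (A0)
[20] I6 read-ops
[21] I6 finished on A0
[22] I6→R5
[24] I5 finished on M0
[25] I5→R2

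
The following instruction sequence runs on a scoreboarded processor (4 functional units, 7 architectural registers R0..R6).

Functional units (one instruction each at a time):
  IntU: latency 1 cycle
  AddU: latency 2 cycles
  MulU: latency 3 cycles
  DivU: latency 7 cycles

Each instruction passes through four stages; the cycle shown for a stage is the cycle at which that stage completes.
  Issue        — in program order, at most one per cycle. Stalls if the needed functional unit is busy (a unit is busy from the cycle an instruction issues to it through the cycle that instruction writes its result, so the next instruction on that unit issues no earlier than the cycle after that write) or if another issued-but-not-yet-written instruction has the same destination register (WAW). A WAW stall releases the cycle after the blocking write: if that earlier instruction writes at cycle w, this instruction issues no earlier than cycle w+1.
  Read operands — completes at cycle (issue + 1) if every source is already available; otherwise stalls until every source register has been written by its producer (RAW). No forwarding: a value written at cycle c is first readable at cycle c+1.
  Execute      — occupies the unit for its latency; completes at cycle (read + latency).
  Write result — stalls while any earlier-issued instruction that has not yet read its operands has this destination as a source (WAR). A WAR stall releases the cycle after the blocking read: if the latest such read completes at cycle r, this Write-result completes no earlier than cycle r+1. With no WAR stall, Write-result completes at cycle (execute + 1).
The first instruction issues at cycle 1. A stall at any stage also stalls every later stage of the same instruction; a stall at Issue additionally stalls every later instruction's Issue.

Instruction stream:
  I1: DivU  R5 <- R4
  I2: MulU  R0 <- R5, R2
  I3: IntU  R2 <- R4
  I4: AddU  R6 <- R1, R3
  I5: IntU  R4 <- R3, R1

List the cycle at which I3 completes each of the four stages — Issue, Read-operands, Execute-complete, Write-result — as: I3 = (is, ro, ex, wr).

I3 = (3, 4, 5, 12)

c1: issue I1 (DivU)
c2: I1 read-ops | issue I2 (MulU)
c3: issue I3 (IntU)
c4: I3 read-ops | issue I4 (AddU)
c5: I3 finished on IntU | I4 read-ops
c7: I4 finished on AddU
c8: I4→R6
c9: I1 finished on DivU
c10: I1→R5
c11: I2 read-ops
c12: I3→R2
c13: issue I5 (IntU)
c14: I2 finished on MulU | I5 read-ops
c15: I2→R0 | I5 finished on IntU
c16: I5→R4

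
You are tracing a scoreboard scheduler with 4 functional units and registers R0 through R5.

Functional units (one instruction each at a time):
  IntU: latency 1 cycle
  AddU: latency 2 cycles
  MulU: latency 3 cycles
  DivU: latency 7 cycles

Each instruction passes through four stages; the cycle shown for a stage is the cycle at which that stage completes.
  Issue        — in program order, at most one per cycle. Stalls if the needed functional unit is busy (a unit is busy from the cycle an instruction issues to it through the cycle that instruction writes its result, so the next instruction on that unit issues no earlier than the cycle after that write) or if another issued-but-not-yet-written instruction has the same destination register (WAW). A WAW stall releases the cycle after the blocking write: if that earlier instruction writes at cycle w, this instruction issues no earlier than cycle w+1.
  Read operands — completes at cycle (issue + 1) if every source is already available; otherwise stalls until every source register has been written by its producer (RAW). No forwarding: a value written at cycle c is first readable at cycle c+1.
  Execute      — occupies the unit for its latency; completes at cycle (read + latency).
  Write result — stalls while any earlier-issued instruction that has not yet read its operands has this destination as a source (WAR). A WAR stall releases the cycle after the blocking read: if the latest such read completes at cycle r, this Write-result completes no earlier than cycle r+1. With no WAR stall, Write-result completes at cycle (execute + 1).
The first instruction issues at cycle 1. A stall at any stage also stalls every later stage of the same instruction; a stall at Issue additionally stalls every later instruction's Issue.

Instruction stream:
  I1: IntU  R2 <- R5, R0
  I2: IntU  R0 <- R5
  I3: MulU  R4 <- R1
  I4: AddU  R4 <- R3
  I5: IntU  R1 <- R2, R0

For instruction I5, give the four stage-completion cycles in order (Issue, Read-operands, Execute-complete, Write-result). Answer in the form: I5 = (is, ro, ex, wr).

[I1] 1/2/3/4
[I2] 5/6/7/8  (struct: IntU busy until I1 writes@4)
[I3] 6/7/10/11
[I4] 12/13/15/16  (WAW R4: wait I3 write@11)
[I5] 13/14/15/16

I5 = (13, 14, 15, 16)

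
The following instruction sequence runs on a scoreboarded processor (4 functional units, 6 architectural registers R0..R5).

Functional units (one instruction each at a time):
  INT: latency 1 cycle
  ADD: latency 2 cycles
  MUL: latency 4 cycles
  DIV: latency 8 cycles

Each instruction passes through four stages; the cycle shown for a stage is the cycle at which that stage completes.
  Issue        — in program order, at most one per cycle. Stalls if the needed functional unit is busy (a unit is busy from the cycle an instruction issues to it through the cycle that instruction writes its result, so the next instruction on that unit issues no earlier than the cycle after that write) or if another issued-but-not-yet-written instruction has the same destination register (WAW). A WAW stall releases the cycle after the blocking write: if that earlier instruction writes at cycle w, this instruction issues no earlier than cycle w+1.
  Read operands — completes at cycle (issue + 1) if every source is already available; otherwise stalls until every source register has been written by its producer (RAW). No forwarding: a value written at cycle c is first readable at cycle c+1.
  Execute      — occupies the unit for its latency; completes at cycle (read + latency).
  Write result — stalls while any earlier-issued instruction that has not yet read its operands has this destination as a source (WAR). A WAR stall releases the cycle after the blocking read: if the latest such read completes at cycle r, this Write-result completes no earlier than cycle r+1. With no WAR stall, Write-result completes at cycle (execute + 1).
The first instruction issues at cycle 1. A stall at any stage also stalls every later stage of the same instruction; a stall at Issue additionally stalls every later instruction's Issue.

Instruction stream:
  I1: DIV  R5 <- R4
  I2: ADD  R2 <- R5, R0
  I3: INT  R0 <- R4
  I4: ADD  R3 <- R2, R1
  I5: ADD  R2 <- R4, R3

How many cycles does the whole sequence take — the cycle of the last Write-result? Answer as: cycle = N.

t=1  I1 issues→DIV
t=2  I1 reads · I2 issues→ADD
t=3  I3 issues→INT
t=4  I3 reads
t=5  I3 exec-done
t=10  I1 exec-done
t=11  I1 writes R5
t=12  I2 reads
t=13  I3 writes R0
t=14  I2 exec-done
t=15  I2 writes R2
t=16  I4 issues→ADD
t=17  I4 reads
t=19  I4 exec-done
t=20  I4 writes R3
t=21  I5 issues→ADD
t=22  I5 reads
t=24  I5 exec-done
t=25  I5 writes R2

cycle = 25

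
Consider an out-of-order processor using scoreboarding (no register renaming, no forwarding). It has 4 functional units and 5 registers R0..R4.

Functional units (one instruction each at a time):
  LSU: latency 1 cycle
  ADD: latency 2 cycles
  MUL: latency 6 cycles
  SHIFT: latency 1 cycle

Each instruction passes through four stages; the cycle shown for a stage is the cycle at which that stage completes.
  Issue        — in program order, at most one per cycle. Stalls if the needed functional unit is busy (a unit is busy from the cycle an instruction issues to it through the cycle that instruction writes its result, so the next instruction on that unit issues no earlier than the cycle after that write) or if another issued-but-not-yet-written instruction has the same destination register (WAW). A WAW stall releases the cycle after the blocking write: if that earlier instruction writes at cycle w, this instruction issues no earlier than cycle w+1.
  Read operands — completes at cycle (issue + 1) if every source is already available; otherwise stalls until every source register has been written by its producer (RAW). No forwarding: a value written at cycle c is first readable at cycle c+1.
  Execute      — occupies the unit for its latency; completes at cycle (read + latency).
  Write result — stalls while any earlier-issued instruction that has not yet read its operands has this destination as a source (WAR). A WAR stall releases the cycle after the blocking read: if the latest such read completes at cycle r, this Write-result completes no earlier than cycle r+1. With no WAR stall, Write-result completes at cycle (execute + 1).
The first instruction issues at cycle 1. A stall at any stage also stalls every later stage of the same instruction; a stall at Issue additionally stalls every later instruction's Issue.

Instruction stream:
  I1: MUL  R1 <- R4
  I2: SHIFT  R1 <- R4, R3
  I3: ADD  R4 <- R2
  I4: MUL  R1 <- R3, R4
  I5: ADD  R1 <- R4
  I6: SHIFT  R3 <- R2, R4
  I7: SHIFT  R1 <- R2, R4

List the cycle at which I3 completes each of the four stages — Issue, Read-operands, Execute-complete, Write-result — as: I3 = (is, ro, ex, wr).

I3 = (11, 12, 14, 15)

c1: I1→MUL
c2: I1 RO
c8: I1 EX
c9: I1 WR R1
c10: I2→SHIFT
c11: I2 RO | I3→ADD
c12: I2 EX | I3 RO
c13: I2 WR R1
c14: I3 EX | I4→MUL
c15: I3 WR R4
c16: I4 RO
c22: I4 EX
c23: I4 WR R1
c24: I5→ADD
c25: I5 RO | I6→SHIFT
c26: I6 RO
c27: I5 EX | I6 EX
c28: I5 WR R1 | I6 WR R3
c29: I7→SHIFT
c30: I7 RO
c31: I7 EX
c32: I7 WR R1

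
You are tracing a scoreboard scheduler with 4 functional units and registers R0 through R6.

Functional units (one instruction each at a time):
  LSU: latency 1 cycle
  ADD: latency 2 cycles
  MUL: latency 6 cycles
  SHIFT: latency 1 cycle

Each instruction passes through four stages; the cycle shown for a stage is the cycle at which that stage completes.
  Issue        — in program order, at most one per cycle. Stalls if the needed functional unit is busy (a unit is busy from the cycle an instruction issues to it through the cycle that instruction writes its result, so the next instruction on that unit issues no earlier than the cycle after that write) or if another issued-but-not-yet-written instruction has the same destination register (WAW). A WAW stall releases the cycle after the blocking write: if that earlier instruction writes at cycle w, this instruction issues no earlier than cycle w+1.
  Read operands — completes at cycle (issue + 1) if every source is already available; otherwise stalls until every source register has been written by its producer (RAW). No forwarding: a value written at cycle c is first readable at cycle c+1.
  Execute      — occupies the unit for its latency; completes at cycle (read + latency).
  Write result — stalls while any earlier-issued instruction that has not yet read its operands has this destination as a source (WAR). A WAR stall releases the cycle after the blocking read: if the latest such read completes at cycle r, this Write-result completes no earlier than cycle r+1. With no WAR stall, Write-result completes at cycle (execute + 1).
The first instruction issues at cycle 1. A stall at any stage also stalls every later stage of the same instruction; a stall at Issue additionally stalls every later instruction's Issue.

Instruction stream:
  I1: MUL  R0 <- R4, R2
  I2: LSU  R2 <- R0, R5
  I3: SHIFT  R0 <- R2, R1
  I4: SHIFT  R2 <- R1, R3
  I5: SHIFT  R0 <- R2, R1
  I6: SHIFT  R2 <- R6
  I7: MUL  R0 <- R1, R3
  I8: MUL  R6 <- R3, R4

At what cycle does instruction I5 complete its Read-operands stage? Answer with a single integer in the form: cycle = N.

cycle = 21

cycle 1: I1→MUL
cycle 2: I1 RO · I2→LSU
cycle 8: I1 EX
cycle 9: I1 WR R0
cycle 10: I2 RO · I3→SHIFT
cycle 11: I2 EX
cycle 12: I2 WR R2
cycle 13: I3 RO
cycle 14: I3 EX
cycle 15: I3 WR R0
cycle 16: I4→SHIFT
cycle 17: I4 RO
cycle 18: I4 EX
cycle 19: I4 WR R2
cycle 20: I5→SHIFT
cycle 21: I5 RO
cycle 22: I5 EX
cycle 23: I5 WR R0
cycle 24: I6→SHIFT
cycle 25: I6 RO · I7→MUL
cycle 26: I6 EX · I7 RO
cycle 27: I6 WR R2
cycle 32: I7 EX
cycle 33: I7 WR R0
cycle 34: I8→MUL
cycle 35: I8 RO
cycle 41: I8 EX
cycle 42: I8 WR R6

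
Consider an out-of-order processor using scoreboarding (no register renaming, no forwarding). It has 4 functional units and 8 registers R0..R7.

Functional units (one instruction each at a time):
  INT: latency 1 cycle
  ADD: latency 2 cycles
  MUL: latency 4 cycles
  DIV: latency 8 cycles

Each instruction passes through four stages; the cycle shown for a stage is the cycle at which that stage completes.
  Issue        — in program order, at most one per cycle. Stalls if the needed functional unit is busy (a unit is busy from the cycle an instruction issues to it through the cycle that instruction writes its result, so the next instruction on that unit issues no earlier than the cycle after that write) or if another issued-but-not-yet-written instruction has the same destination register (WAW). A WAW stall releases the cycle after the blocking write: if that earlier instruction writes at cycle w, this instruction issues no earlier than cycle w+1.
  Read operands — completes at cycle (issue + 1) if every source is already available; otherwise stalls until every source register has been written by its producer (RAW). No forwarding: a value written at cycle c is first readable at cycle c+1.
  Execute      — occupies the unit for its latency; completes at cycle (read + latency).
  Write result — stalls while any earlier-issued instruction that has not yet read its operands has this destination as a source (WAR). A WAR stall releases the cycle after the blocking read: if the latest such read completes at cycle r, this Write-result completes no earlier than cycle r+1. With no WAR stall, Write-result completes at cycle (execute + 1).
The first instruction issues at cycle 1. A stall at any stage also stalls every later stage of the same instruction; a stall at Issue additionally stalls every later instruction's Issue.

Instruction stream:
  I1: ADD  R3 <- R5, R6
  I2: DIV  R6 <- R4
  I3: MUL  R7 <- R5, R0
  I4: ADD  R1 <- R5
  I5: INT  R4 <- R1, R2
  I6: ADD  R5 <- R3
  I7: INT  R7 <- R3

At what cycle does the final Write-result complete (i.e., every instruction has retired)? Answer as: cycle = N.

cycle = 17

cycle 1: issue I1 (ADD)
cycle 2: I1 read-ops | issue I2 (DIV)
cycle 3: I2 read-ops | issue I3 (MUL)
cycle 4: I1 finished on ADD | I3 read-ops
cycle 5: I1→R3
cycle 6: issue I4 (ADD)
cycle 7: I4 read-ops | issue I5 (INT)
cycle 8: I3 finished on MUL
cycle 9: I3→R7 | I4 finished on ADD
cycle 10: I4→R1
cycle 11: I2 finished on DIV | I5 read-ops | issue I6 (ADD)
cycle 12: I2→R6 | I5 finished on INT | I6 read-ops
cycle 13: I5→R4
cycle 14: I6 finished on ADD | issue I7 (INT)
cycle 15: I6→R5 | I7 read-ops
cycle 16: I7 finished on INT
cycle 17: I7→R7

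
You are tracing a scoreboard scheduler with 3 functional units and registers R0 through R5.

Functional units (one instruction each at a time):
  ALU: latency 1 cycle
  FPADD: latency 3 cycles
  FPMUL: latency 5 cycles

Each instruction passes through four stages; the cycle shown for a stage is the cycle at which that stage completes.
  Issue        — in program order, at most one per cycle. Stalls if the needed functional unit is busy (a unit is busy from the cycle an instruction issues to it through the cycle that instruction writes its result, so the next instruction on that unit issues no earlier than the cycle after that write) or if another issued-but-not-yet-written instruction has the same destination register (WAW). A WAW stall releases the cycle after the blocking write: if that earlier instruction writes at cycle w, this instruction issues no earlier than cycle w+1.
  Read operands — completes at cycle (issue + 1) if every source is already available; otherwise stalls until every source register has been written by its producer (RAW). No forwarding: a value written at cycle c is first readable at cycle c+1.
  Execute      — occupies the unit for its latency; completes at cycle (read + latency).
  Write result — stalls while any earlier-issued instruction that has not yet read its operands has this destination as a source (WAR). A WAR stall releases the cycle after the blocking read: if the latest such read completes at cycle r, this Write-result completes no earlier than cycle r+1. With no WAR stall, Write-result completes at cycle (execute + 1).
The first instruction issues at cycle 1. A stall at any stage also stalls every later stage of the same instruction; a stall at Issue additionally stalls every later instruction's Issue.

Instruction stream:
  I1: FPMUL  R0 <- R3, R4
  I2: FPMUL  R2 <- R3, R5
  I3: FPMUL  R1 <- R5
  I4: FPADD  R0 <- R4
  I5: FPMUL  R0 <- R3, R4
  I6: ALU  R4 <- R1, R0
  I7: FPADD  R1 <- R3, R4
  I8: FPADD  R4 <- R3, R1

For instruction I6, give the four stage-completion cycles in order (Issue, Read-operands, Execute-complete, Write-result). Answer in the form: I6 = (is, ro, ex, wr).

c1: I1 dispatched to FPMUL
c2: I1 operands ready
c7: I1 complete
c8: R0←I1
c9: I2 dispatched to FPMUL
c10: I2 operands ready
c15: I2 complete
c16: R2←I2
c17: I3 dispatched to FPMUL
c18: I3 operands ready; I4 dispatched to FPADD
c19: I4 operands ready
c22: I4 complete
c23: I3 complete; R0←I4
c24: R1←I3
c25: I5 dispatched to FPMUL
c26: I5 operands ready; I6 dispatched to ALU
c27: I7 dispatched to FPADD
c31: I5 complete
c32: R0←I5
c33: I6 operands ready
c34: I6 complete
c35: R4←I6
c36: I7 operands ready
c39: I7 complete
c40: R1←I7
c41: I8 dispatched to FPADD
c42: I8 operands ready
c45: I8 complete
c46: R4←I8

I6 = (26, 33, 34, 35)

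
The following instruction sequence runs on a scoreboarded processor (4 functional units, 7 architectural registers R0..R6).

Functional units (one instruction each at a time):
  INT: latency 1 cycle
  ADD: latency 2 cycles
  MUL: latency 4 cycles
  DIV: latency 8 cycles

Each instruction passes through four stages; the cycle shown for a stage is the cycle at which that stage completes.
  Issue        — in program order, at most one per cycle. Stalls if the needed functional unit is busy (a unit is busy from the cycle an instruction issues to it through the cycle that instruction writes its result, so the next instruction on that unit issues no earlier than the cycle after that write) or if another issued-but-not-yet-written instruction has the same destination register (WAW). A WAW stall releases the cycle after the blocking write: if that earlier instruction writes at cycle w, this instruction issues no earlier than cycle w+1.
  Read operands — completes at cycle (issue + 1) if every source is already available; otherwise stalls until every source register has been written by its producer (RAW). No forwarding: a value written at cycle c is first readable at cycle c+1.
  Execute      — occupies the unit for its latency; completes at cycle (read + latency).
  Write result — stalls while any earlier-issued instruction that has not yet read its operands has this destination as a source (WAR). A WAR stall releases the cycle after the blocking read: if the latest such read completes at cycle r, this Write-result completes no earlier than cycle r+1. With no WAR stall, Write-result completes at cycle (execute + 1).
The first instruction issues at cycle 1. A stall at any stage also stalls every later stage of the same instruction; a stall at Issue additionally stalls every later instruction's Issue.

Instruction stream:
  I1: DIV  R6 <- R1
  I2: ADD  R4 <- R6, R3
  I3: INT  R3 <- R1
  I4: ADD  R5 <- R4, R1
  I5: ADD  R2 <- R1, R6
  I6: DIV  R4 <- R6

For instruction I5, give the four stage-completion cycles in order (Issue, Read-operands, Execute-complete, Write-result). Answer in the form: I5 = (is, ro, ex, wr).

I5 = (21, 22, 24, 25)

c1: issue I1 (DIV)
c2: I1 read-ops · issue I2 (ADD)
c3: issue I3 (INT)
c4: I3 read-ops
c5: I3 finished on INT
c10: I1 finished on DIV
c11: I1→R6
c12: I2 read-ops
c13: I3→R3
c14: I2 finished on ADD
c15: I2→R4
c16: issue I4 (ADD)
c17: I4 read-ops
c19: I4 finished on ADD
c20: I4→R5
c21: issue I5 (ADD)
c22: I5 read-ops · issue I6 (DIV)
c23: I6 read-ops
c24: I5 finished on ADD
c25: I5→R2
c31: I6 finished on DIV
c32: I6→R4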